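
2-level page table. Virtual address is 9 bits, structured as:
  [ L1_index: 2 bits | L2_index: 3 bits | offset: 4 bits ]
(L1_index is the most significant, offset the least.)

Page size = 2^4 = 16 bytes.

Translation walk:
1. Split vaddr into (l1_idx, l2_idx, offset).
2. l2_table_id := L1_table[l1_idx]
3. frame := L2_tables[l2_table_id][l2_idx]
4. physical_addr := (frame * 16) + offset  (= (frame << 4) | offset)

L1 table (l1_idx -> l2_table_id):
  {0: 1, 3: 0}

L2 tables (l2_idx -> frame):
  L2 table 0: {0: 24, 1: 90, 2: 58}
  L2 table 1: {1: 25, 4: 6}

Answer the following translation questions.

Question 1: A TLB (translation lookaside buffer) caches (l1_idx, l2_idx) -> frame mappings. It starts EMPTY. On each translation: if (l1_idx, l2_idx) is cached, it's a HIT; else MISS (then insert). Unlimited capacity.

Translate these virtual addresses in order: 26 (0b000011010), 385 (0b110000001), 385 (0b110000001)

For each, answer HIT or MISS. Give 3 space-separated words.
vaddr=26: (0,1) not in TLB -> MISS, insert
vaddr=385: (3,0) not in TLB -> MISS, insert
vaddr=385: (3,0) in TLB -> HIT

Answer: MISS MISS HIT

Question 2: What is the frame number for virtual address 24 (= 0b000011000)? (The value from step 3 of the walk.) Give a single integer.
Answer: 25

Derivation:
vaddr = 24: l1_idx=0, l2_idx=1
L1[0] = 1; L2[1][1] = 25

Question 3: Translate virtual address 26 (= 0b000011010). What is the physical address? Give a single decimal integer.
vaddr = 26 = 0b000011010
Split: l1_idx=0, l2_idx=1, offset=10
L1[0] = 1
L2[1][1] = 25
paddr = 25 * 16 + 10 = 410

Answer: 410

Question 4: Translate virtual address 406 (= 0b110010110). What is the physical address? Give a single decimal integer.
Answer: 1446

Derivation:
vaddr = 406 = 0b110010110
Split: l1_idx=3, l2_idx=1, offset=6
L1[3] = 0
L2[0][1] = 90
paddr = 90 * 16 + 6 = 1446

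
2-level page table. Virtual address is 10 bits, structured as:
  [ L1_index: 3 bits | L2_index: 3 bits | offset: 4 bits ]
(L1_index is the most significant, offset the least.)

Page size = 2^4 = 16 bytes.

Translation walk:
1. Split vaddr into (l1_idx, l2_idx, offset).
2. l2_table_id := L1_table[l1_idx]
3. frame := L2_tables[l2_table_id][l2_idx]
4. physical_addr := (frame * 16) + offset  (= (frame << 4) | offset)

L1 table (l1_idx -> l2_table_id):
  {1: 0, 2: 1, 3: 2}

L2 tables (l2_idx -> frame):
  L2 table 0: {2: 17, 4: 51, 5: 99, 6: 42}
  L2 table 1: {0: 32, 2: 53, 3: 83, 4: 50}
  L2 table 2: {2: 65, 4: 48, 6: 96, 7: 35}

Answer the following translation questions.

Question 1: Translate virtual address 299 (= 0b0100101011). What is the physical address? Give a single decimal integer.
vaddr = 299 = 0b0100101011
Split: l1_idx=2, l2_idx=2, offset=11
L1[2] = 1
L2[1][2] = 53
paddr = 53 * 16 + 11 = 859

Answer: 859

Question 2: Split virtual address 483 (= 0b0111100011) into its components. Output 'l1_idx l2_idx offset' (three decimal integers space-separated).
Answer: 3 6 3

Derivation:
vaddr = 483 = 0b0111100011
  top 3 bits -> l1_idx = 3
  next 3 bits -> l2_idx = 6
  bottom 4 bits -> offset = 3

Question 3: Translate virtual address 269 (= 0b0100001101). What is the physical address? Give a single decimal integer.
Answer: 525

Derivation:
vaddr = 269 = 0b0100001101
Split: l1_idx=2, l2_idx=0, offset=13
L1[2] = 1
L2[1][0] = 32
paddr = 32 * 16 + 13 = 525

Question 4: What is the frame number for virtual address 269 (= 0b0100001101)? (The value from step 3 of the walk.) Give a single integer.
Answer: 32

Derivation:
vaddr = 269: l1_idx=2, l2_idx=0
L1[2] = 1; L2[1][0] = 32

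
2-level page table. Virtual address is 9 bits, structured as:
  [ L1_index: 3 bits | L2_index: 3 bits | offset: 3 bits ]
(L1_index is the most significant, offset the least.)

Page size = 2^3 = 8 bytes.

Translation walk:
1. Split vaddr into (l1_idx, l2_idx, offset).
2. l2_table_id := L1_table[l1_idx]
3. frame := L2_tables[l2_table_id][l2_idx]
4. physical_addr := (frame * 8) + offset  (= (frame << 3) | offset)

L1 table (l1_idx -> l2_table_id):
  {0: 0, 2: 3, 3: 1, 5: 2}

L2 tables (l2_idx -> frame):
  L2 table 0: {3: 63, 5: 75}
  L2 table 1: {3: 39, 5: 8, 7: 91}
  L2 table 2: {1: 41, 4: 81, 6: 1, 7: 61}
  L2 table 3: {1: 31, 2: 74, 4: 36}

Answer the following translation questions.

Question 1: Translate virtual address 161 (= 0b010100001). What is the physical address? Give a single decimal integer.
Answer: 289

Derivation:
vaddr = 161 = 0b010100001
Split: l1_idx=2, l2_idx=4, offset=1
L1[2] = 3
L2[3][4] = 36
paddr = 36 * 8 + 1 = 289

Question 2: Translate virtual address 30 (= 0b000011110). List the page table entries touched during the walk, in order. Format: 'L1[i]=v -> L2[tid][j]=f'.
vaddr = 30 = 0b000011110
Split: l1_idx=0, l2_idx=3, offset=6

Answer: L1[0]=0 -> L2[0][3]=63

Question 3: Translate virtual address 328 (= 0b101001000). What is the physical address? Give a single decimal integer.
Answer: 328

Derivation:
vaddr = 328 = 0b101001000
Split: l1_idx=5, l2_idx=1, offset=0
L1[5] = 2
L2[2][1] = 41
paddr = 41 * 8 + 0 = 328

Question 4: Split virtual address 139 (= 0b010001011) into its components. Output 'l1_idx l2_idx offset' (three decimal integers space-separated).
vaddr = 139 = 0b010001011
  top 3 bits -> l1_idx = 2
  next 3 bits -> l2_idx = 1
  bottom 3 bits -> offset = 3

Answer: 2 1 3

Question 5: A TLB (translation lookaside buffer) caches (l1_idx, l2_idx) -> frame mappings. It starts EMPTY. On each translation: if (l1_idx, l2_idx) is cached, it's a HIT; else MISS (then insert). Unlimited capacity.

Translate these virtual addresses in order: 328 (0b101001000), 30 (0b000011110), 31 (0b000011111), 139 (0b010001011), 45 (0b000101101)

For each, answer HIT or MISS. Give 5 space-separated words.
vaddr=328: (5,1) not in TLB -> MISS, insert
vaddr=30: (0,3) not in TLB -> MISS, insert
vaddr=31: (0,3) in TLB -> HIT
vaddr=139: (2,1) not in TLB -> MISS, insert
vaddr=45: (0,5) not in TLB -> MISS, insert

Answer: MISS MISS HIT MISS MISS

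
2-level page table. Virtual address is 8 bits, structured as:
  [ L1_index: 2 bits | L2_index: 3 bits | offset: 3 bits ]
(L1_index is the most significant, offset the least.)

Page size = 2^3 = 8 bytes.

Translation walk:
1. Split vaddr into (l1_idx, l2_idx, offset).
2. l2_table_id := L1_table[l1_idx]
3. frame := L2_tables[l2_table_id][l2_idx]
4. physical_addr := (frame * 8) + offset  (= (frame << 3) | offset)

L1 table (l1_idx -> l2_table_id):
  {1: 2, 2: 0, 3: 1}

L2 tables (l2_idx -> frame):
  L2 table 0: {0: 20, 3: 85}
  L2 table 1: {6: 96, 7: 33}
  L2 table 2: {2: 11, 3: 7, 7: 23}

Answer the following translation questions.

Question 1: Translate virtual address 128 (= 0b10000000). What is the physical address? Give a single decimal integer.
vaddr = 128 = 0b10000000
Split: l1_idx=2, l2_idx=0, offset=0
L1[2] = 0
L2[0][0] = 20
paddr = 20 * 8 + 0 = 160

Answer: 160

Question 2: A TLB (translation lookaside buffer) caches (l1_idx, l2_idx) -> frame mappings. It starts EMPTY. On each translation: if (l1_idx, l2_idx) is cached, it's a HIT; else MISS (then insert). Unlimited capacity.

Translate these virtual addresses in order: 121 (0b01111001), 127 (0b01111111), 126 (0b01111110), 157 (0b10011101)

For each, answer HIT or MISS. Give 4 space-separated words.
Answer: MISS HIT HIT MISS

Derivation:
vaddr=121: (1,7) not in TLB -> MISS, insert
vaddr=127: (1,7) in TLB -> HIT
vaddr=126: (1,7) in TLB -> HIT
vaddr=157: (2,3) not in TLB -> MISS, insert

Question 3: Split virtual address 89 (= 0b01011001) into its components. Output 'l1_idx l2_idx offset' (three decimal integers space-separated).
vaddr = 89 = 0b01011001
  top 2 bits -> l1_idx = 1
  next 3 bits -> l2_idx = 3
  bottom 3 bits -> offset = 1

Answer: 1 3 1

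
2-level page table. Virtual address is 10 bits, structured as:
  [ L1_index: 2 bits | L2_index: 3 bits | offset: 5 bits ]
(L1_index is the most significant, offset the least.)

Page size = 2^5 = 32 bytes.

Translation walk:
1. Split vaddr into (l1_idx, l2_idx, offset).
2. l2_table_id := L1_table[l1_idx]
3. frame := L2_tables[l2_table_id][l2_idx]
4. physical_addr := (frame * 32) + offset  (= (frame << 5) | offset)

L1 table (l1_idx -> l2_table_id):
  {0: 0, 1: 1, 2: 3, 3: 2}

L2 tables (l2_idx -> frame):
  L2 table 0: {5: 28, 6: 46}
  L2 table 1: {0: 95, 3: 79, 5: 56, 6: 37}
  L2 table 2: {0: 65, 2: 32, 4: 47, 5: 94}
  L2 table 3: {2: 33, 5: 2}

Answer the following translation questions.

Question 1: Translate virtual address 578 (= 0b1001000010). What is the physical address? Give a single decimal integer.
vaddr = 578 = 0b1001000010
Split: l1_idx=2, l2_idx=2, offset=2
L1[2] = 3
L2[3][2] = 33
paddr = 33 * 32 + 2 = 1058

Answer: 1058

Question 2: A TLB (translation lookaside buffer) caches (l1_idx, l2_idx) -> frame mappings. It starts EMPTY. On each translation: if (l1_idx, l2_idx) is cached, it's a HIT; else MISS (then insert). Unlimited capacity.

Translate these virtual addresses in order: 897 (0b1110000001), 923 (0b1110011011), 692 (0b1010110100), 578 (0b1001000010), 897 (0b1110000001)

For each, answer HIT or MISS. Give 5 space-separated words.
Answer: MISS HIT MISS MISS HIT

Derivation:
vaddr=897: (3,4) not in TLB -> MISS, insert
vaddr=923: (3,4) in TLB -> HIT
vaddr=692: (2,5) not in TLB -> MISS, insert
vaddr=578: (2,2) not in TLB -> MISS, insert
vaddr=897: (3,4) in TLB -> HIT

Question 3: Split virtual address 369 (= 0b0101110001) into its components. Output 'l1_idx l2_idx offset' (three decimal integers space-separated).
Answer: 1 3 17

Derivation:
vaddr = 369 = 0b0101110001
  top 2 bits -> l1_idx = 1
  next 3 bits -> l2_idx = 3
  bottom 5 bits -> offset = 17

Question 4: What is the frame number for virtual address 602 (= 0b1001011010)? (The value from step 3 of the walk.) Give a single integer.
vaddr = 602: l1_idx=2, l2_idx=2
L1[2] = 3; L2[3][2] = 33

Answer: 33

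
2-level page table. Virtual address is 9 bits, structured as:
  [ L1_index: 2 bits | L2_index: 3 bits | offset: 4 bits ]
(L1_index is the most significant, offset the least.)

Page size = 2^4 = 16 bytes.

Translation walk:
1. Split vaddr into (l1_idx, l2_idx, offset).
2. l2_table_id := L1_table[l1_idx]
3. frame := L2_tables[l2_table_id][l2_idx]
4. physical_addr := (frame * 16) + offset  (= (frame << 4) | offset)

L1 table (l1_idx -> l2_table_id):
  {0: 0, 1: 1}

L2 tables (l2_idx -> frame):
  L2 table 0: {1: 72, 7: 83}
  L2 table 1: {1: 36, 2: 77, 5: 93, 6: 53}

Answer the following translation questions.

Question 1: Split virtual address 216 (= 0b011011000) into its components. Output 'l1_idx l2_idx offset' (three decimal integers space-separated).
Answer: 1 5 8

Derivation:
vaddr = 216 = 0b011011000
  top 2 bits -> l1_idx = 1
  next 3 bits -> l2_idx = 5
  bottom 4 bits -> offset = 8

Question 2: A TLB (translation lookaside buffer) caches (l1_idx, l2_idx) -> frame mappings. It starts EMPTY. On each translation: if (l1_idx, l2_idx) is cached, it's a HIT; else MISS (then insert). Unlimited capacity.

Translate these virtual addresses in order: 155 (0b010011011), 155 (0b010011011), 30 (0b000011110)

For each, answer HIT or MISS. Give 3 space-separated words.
Answer: MISS HIT MISS

Derivation:
vaddr=155: (1,1) not in TLB -> MISS, insert
vaddr=155: (1,1) in TLB -> HIT
vaddr=30: (0,1) not in TLB -> MISS, insert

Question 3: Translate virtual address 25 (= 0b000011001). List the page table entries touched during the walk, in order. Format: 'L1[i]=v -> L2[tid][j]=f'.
vaddr = 25 = 0b000011001
Split: l1_idx=0, l2_idx=1, offset=9

Answer: L1[0]=0 -> L2[0][1]=72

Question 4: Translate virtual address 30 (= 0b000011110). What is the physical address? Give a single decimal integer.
vaddr = 30 = 0b000011110
Split: l1_idx=0, l2_idx=1, offset=14
L1[0] = 0
L2[0][1] = 72
paddr = 72 * 16 + 14 = 1166

Answer: 1166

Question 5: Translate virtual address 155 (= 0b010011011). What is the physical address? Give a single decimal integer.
Answer: 587

Derivation:
vaddr = 155 = 0b010011011
Split: l1_idx=1, l2_idx=1, offset=11
L1[1] = 1
L2[1][1] = 36
paddr = 36 * 16 + 11 = 587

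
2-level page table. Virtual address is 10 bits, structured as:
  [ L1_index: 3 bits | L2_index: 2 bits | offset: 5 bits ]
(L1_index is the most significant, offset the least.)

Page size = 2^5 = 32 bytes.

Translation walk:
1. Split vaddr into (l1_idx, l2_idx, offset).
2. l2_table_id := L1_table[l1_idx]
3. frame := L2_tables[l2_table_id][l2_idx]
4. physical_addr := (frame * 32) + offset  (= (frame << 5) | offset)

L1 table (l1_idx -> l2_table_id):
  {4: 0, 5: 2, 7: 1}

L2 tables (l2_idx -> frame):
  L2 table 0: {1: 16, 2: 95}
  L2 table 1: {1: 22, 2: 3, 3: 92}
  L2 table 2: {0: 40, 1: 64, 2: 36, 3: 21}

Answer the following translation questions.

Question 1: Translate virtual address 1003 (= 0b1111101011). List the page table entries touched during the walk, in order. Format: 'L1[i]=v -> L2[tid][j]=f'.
Answer: L1[7]=1 -> L2[1][3]=92

Derivation:
vaddr = 1003 = 0b1111101011
Split: l1_idx=7, l2_idx=3, offset=11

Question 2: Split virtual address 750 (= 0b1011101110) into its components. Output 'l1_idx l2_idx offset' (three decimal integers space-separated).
Answer: 5 3 14

Derivation:
vaddr = 750 = 0b1011101110
  top 3 bits -> l1_idx = 5
  next 2 bits -> l2_idx = 3
  bottom 5 bits -> offset = 14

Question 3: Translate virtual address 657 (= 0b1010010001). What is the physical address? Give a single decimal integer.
Answer: 1297

Derivation:
vaddr = 657 = 0b1010010001
Split: l1_idx=5, l2_idx=0, offset=17
L1[5] = 2
L2[2][0] = 40
paddr = 40 * 32 + 17 = 1297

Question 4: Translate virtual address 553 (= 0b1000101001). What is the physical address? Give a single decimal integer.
vaddr = 553 = 0b1000101001
Split: l1_idx=4, l2_idx=1, offset=9
L1[4] = 0
L2[0][1] = 16
paddr = 16 * 32 + 9 = 521

Answer: 521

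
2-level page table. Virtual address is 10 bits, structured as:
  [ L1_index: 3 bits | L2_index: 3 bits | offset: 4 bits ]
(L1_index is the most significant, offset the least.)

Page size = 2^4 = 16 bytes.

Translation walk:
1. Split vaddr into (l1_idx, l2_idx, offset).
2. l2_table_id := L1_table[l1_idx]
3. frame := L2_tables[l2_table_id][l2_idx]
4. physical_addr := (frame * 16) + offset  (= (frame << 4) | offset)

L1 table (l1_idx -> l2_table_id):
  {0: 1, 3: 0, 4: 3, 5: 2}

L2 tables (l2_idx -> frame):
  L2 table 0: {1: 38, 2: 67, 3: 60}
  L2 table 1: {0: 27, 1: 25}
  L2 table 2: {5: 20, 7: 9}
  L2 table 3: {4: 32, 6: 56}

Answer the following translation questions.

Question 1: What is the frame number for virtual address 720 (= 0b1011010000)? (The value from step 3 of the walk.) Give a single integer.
vaddr = 720: l1_idx=5, l2_idx=5
L1[5] = 2; L2[2][5] = 20

Answer: 20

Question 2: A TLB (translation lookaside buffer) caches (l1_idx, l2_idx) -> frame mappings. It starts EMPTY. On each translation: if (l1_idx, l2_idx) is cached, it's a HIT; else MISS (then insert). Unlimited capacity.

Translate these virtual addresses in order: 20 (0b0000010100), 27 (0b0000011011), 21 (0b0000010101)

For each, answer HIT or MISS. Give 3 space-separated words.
vaddr=20: (0,1) not in TLB -> MISS, insert
vaddr=27: (0,1) in TLB -> HIT
vaddr=21: (0,1) in TLB -> HIT

Answer: MISS HIT HIT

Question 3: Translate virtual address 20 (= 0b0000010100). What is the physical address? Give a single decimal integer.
Answer: 404

Derivation:
vaddr = 20 = 0b0000010100
Split: l1_idx=0, l2_idx=1, offset=4
L1[0] = 1
L2[1][1] = 25
paddr = 25 * 16 + 4 = 404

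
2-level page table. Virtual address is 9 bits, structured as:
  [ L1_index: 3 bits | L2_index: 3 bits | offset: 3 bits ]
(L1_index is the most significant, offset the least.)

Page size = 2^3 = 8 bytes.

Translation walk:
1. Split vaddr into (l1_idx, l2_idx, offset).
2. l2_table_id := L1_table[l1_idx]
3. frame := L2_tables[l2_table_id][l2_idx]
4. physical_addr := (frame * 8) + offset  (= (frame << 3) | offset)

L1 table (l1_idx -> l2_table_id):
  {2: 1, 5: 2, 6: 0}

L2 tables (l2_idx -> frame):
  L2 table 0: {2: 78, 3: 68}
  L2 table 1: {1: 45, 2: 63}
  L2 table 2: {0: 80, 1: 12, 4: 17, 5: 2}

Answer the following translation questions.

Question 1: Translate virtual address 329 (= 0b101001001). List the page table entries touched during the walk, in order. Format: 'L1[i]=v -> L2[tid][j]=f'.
vaddr = 329 = 0b101001001
Split: l1_idx=5, l2_idx=1, offset=1

Answer: L1[5]=2 -> L2[2][1]=12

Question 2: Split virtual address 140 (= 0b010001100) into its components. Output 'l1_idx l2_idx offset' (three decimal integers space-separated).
vaddr = 140 = 0b010001100
  top 3 bits -> l1_idx = 2
  next 3 bits -> l2_idx = 1
  bottom 3 bits -> offset = 4

Answer: 2 1 4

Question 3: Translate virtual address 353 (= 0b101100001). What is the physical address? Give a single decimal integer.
Answer: 137

Derivation:
vaddr = 353 = 0b101100001
Split: l1_idx=5, l2_idx=4, offset=1
L1[5] = 2
L2[2][4] = 17
paddr = 17 * 8 + 1 = 137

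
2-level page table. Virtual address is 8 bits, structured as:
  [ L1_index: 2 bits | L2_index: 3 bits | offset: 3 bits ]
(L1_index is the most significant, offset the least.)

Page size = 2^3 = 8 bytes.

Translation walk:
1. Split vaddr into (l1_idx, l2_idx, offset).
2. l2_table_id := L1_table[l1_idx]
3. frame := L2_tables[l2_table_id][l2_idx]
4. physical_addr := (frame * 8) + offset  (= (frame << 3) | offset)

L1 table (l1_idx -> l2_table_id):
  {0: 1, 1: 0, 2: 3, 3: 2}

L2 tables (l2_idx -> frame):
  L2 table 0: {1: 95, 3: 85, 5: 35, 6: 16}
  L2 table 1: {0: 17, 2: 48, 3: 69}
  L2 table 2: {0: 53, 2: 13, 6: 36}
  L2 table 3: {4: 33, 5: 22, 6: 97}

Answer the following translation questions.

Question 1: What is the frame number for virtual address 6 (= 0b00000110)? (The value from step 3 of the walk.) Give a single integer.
Answer: 17

Derivation:
vaddr = 6: l1_idx=0, l2_idx=0
L1[0] = 1; L2[1][0] = 17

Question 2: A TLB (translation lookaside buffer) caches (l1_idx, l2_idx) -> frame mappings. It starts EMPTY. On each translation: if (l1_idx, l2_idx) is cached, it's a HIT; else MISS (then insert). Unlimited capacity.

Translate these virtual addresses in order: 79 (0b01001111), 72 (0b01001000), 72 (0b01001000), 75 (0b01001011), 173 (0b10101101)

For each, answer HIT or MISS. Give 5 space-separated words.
Answer: MISS HIT HIT HIT MISS

Derivation:
vaddr=79: (1,1) not in TLB -> MISS, insert
vaddr=72: (1,1) in TLB -> HIT
vaddr=72: (1,1) in TLB -> HIT
vaddr=75: (1,1) in TLB -> HIT
vaddr=173: (2,5) not in TLB -> MISS, insert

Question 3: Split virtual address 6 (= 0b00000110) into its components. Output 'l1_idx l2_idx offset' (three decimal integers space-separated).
vaddr = 6 = 0b00000110
  top 2 bits -> l1_idx = 0
  next 3 bits -> l2_idx = 0
  bottom 3 bits -> offset = 6

Answer: 0 0 6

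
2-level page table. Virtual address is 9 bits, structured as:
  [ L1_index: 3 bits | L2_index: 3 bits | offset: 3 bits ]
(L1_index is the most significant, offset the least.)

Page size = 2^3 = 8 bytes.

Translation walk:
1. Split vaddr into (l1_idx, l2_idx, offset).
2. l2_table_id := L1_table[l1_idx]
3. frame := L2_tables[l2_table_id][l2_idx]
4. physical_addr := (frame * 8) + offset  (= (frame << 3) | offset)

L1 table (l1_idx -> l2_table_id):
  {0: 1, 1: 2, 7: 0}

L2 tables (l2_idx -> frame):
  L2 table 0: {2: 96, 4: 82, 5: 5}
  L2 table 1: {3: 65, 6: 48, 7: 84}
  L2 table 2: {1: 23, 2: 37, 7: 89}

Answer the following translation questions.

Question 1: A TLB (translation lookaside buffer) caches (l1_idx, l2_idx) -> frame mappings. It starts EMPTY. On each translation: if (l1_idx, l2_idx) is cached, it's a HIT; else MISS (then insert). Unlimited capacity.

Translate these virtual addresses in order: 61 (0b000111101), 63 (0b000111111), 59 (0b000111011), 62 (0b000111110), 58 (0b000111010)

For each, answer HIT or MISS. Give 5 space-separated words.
vaddr=61: (0,7) not in TLB -> MISS, insert
vaddr=63: (0,7) in TLB -> HIT
vaddr=59: (0,7) in TLB -> HIT
vaddr=62: (0,7) in TLB -> HIT
vaddr=58: (0,7) in TLB -> HIT

Answer: MISS HIT HIT HIT HIT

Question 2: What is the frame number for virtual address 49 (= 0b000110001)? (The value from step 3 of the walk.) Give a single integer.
vaddr = 49: l1_idx=0, l2_idx=6
L1[0] = 1; L2[1][6] = 48

Answer: 48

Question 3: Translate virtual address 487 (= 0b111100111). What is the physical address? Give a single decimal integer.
vaddr = 487 = 0b111100111
Split: l1_idx=7, l2_idx=4, offset=7
L1[7] = 0
L2[0][4] = 82
paddr = 82 * 8 + 7 = 663

Answer: 663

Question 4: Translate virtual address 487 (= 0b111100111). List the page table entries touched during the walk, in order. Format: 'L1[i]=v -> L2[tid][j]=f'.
Answer: L1[7]=0 -> L2[0][4]=82

Derivation:
vaddr = 487 = 0b111100111
Split: l1_idx=7, l2_idx=4, offset=7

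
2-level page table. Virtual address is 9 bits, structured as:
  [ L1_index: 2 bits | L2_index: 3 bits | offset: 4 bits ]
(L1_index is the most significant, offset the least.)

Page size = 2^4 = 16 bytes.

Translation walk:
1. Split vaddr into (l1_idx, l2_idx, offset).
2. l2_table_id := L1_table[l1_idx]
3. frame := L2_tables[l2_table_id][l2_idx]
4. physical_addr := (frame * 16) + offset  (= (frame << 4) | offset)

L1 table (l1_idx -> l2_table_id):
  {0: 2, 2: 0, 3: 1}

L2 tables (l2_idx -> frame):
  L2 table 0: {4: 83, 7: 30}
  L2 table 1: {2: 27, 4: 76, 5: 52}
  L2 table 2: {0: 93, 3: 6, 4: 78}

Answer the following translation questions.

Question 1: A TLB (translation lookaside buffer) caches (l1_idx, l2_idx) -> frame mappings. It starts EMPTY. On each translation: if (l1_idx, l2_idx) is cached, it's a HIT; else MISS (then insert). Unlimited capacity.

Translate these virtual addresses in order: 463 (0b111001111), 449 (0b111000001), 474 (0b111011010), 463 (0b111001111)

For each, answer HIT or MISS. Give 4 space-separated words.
Answer: MISS HIT MISS HIT

Derivation:
vaddr=463: (3,4) not in TLB -> MISS, insert
vaddr=449: (3,4) in TLB -> HIT
vaddr=474: (3,5) not in TLB -> MISS, insert
vaddr=463: (3,4) in TLB -> HIT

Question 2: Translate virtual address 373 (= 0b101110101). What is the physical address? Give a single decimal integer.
Answer: 485

Derivation:
vaddr = 373 = 0b101110101
Split: l1_idx=2, l2_idx=7, offset=5
L1[2] = 0
L2[0][7] = 30
paddr = 30 * 16 + 5 = 485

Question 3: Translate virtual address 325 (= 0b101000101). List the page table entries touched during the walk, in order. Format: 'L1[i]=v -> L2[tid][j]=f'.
vaddr = 325 = 0b101000101
Split: l1_idx=2, l2_idx=4, offset=5

Answer: L1[2]=0 -> L2[0][4]=83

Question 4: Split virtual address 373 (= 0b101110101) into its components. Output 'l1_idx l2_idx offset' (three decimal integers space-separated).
vaddr = 373 = 0b101110101
  top 2 bits -> l1_idx = 2
  next 3 bits -> l2_idx = 7
  bottom 4 bits -> offset = 5

Answer: 2 7 5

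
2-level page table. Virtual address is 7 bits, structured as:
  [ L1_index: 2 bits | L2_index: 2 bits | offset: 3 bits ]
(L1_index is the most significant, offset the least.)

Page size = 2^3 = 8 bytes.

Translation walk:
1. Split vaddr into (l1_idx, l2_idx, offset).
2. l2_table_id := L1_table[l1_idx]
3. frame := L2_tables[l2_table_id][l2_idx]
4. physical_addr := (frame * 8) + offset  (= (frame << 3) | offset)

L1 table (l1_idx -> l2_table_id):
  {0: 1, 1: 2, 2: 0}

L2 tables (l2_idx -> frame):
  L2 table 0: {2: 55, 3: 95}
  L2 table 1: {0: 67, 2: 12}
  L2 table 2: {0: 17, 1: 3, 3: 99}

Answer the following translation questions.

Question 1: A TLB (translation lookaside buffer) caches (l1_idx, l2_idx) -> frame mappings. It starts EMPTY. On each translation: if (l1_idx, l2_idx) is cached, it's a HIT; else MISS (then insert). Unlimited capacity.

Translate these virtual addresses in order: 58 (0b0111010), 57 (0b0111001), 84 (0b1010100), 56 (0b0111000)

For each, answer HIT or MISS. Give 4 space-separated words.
vaddr=58: (1,3) not in TLB -> MISS, insert
vaddr=57: (1,3) in TLB -> HIT
vaddr=84: (2,2) not in TLB -> MISS, insert
vaddr=56: (1,3) in TLB -> HIT

Answer: MISS HIT MISS HIT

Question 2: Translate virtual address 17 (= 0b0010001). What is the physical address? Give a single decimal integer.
vaddr = 17 = 0b0010001
Split: l1_idx=0, l2_idx=2, offset=1
L1[0] = 1
L2[1][2] = 12
paddr = 12 * 8 + 1 = 97

Answer: 97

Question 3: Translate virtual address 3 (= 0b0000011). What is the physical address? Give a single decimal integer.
vaddr = 3 = 0b0000011
Split: l1_idx=0, l2_idx=0, offset=3
L1[0] = 1
L2[1][0] = 67
paddr = 67 * 8 + 3 = 539

Answer: 539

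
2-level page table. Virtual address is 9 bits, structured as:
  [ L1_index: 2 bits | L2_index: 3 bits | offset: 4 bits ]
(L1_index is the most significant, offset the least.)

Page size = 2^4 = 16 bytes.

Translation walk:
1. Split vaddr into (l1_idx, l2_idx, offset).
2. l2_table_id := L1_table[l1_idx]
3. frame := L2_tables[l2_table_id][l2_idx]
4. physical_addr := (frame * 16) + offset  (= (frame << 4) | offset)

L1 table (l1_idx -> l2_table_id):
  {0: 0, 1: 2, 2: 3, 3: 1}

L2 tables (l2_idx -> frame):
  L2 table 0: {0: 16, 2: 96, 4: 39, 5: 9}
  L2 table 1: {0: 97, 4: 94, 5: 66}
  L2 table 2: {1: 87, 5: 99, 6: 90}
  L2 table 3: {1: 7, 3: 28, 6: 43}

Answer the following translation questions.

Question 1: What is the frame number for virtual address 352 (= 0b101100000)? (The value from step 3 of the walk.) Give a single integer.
Answer: 43

Derivation:
vaddr = 352: l1_idx=2, l2_idx=6
L1[2] = 3; L2[3][6] = 43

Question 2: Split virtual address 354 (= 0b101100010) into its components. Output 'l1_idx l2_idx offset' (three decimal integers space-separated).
Answer: 2 6 2

Derivation:
vaddr = 354 = 0b101100010
  top 2 bits -> l1_idx = 2
  next 3 bits -> l2_idx = 6
  bottom 4 bits -> offset = 2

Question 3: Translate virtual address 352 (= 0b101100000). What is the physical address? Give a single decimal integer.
vaddr = 352 = 0b101100000
Split: l1_idx=2, l2_idx=6, offset=0
L1[2] = 3
L2[3][6] = 43
paddr = 43 * 16 + 0 = 688

Answer: 688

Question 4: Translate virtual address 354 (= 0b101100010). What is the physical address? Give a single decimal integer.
Answer: 690

Derivation:
vaddr = 354 = 0b101100010
Split: l1_idx=2, l2_idx=6, offset=2
L1[2] = 3
L2[3][6] = 43
paddr = 43 * 16 + 2 = 690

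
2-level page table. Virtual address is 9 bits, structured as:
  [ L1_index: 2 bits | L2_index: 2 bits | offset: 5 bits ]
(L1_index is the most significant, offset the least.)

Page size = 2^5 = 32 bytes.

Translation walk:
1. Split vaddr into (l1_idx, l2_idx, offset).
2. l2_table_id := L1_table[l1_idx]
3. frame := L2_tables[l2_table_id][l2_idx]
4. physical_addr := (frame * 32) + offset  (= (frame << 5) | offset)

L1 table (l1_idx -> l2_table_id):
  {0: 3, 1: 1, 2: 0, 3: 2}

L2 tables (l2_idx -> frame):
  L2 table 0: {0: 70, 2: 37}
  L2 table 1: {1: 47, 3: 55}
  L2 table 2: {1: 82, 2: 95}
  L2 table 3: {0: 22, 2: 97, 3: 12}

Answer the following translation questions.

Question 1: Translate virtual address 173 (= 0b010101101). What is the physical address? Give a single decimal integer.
Answer: 1517

Derivation:
vaddr = 173 = 0b010101101
Split: l1_idx=1, l2_idx=1, offset=13
L1[1] = 1
L2[1][1] = 47
paddr = 47 * 32 + 13 = 1517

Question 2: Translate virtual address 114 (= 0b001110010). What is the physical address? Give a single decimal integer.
Answer: 402

Derivation:
vaddr = 114 = 0b001110010
Split: l1_idx=0, l2_idx=3, offset=18
L1[0] = 3
L2[3][3] = 12
paddr = 12 * 32 + 18 = 402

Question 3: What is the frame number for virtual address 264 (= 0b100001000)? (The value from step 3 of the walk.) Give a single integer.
Answer: 70

Derivation:
vaddr = 264: l1_idx=2, l2_idx=0
L1[2] = 0; L2[0][0] = 70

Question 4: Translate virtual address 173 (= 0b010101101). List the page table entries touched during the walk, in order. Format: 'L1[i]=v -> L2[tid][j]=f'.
vaddr = 173 = 0b010101101
Split: l1_idx=1, l2_idx=1, offset=13

Answer: L1[1]=1 -> L2[1][1]=47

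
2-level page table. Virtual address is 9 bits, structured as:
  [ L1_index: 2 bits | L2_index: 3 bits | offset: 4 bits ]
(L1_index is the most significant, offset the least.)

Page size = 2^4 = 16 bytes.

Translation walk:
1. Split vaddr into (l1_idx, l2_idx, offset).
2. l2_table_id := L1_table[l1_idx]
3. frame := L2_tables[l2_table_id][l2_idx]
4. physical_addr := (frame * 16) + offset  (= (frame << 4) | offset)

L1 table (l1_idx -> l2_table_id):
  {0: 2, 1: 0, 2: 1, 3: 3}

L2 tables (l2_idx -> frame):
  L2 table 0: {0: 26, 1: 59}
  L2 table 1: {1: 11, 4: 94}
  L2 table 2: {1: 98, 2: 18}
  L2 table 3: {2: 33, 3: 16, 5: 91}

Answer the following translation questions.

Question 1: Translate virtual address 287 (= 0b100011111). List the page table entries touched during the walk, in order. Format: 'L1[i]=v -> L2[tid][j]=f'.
Answer: L1[2]=1 -> L2[1][1]=11

Derivation:
vaddr = 287 = 0b100011111
Split: l1_idx=2, l2_idx=1, offset=15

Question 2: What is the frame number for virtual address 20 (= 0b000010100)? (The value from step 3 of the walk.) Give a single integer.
vaddr = 20: l1_idx=0, l2_idx=1
L1[0] = 2; L2[2][1] = 98

Answer: 98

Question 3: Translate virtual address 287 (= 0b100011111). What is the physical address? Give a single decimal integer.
Answer: 191

Derivation:
vaddr = 287 = 0b100011111
Split: l1_idx=2, l2_idx=1, offset=15
L1[2] = 1
L2[1][1] = 11
paddr = 11 * 16 + 15 = 191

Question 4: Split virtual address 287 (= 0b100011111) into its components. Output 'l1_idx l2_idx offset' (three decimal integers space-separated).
vaddr = 287 = 0b100011111
  top 2 bits -> l1_idx = 2
  next 3 bits -> l2_idx = 1
  bottom 4 bits -> offset = 15

Answer: 2 1 15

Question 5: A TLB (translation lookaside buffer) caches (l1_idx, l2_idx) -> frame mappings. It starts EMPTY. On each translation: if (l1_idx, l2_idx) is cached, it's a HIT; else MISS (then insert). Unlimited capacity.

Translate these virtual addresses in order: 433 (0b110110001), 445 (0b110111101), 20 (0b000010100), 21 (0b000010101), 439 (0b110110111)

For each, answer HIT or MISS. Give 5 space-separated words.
vaddr=433: (3,3) not in TLB -> MISS, insert
vaddr=445: (3,3) in TLB -> HIT
vaddr=20: (0,1) not in TLB -> MISS, insert
vaddr=21: (0,1) in TLB -> HIT
vaddr=439: (3,3) in TLB -> HIT

Answer: MISS HIT MISS HIT HIT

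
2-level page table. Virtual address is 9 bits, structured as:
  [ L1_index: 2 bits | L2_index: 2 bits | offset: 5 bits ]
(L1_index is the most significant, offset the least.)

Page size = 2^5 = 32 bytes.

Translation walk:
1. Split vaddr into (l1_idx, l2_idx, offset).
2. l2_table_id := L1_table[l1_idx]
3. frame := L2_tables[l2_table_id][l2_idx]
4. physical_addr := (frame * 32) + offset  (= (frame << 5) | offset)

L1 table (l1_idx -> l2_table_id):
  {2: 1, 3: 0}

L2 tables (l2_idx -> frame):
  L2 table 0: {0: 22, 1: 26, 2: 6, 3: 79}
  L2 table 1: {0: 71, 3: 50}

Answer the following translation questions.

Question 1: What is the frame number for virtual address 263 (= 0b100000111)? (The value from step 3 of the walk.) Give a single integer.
vaddr = 263: l1_idx=2, l2_idx=0
L1[2] = 1; L2[1][0] = 71

Answer: 71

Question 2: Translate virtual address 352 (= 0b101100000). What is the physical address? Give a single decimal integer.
vaddr = 352 = 0b101100000
Split: l1_idx=2, l2_idx=3, offset=0
L1[2] = 1
L2[1][3] = 50
paddr = 50 * 32 + 0 = 1600

Answer: 1600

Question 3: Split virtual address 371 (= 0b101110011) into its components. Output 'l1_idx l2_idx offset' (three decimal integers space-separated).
Answer: 2 3 19

Derivation:
vaddr = 371 = 0b101110011
  top 2 bits -> l1_idx = 2
  next 2 bits -> l2_idx = 3
  bottom 5 bits -> offset = 19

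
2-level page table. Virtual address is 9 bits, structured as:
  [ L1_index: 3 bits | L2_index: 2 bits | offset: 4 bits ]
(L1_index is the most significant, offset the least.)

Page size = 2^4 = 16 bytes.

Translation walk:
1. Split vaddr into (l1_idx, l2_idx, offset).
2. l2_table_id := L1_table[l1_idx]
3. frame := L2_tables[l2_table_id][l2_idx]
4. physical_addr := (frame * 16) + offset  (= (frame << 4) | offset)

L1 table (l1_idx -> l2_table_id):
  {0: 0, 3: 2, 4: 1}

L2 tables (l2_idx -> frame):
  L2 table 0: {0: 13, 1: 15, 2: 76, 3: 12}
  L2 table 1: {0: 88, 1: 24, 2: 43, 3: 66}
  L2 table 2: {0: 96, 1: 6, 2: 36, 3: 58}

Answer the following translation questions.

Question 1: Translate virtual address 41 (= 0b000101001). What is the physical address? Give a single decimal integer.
vaddr = 41 = 0b000101001
Split: l1_idx=0, l2_idx=2, offset=9
L1[0] = 0
L2[0][2] = 76
paddr = 76 * 16 + 9 = 1225

Answer: 1225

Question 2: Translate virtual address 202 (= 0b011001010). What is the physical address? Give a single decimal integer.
vaddr = 202 = 0b011001010
Split: l1_idx=3, l2_idx=0, offset=10
L1[3] = 2
L2[2][0] = 96
paddr = 96 * 16 + 10 = 1546

Answer: 1546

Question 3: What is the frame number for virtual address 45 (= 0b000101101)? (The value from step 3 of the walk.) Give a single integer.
Answer: 76

Derivation:
vaddr = 45: l1_idx=0, l2_idx=2
L1[0] = 0; L2[0][2] = 76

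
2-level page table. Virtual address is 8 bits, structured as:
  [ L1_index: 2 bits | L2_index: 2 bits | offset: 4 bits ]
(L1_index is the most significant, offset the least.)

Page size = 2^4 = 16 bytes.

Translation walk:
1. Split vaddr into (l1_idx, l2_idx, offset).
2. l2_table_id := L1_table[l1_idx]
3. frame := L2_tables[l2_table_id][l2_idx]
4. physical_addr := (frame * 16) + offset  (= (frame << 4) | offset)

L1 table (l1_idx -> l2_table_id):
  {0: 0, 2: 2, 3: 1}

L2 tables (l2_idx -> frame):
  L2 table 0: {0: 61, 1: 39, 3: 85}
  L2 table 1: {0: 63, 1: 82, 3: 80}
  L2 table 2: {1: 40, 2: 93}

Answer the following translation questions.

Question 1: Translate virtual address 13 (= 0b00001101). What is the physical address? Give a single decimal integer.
Answer: 989

Derivation:
vaddr = 13 = 0b00001101
Split: l1_idx=0, l2_idx=0, offset=13
L1[0] = 0
L2[0][0] = 61
paddr = 61 * 16 + 13 = 989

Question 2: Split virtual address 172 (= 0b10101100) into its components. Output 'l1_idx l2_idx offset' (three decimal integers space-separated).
vaddr = 172 = 0b10101100
  top 2 bits -> l1_idx = 2
  next 2 bits -> l2_idx = 2
  bottom 4 bits -> offset = 12

Answer: 2 2 12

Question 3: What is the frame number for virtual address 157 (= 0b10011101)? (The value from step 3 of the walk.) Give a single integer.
vaddr = 157: l1_idx=2, l2_idx=1
L1[2] = 2; L2[2][1] = 40

Answer: 40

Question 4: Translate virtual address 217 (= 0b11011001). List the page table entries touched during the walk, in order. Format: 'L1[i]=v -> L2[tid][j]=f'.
Answer: L1[3]=1 -> L2[1][1]=82

Derivation:
vaddr = 217 = 0b11011001
Split: l1_idx=3, l2_idx=1, offset=9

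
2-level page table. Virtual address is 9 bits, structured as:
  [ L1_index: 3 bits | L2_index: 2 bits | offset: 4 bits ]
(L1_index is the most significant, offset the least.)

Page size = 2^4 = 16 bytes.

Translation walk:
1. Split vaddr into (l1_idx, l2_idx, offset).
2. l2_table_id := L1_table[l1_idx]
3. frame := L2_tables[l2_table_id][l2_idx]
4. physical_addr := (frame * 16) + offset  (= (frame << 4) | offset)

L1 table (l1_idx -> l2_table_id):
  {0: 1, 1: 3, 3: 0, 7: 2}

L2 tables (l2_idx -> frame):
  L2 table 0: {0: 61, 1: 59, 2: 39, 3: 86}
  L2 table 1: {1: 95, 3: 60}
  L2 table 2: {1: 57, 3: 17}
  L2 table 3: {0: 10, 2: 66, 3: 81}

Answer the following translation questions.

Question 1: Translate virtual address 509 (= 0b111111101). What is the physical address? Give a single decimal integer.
Answer: 285

Derivation:
vaddr = 509 = 0b111111101
Split: l1_idx=7, l2_idx=3, offset=13
L1[7] = 2
L2[2][3] = 17
paddr = 17 * 16 + 13 = 285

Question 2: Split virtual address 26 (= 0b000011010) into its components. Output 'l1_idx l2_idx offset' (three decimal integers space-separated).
vaddr = 26 = 0b000011010
  top 3 bits -> l1_idx = 0
  next 2 bits -> l2_idx = 1
  bottom 4 bits -> offset = 10

Answer: 0 1 10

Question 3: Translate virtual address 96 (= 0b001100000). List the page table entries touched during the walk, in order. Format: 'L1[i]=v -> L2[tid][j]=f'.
vaddr = 96 = 0b001100000
Split: l1_idx=1, l2_idx=2, offset=0

Answer: L1[1]=3 -> L2[3][2]=66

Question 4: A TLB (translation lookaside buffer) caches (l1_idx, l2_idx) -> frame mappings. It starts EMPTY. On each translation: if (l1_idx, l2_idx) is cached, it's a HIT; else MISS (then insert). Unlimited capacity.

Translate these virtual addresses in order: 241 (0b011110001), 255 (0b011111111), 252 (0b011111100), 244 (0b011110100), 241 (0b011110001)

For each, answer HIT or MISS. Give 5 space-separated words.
Answer: MISS HIT HIT HIT HIT

Derivation:
vaddr=241: (3,3) not in TLB -> MISS, insert
vaddr=255: (3,3) in TLB -> HIT
vaddr=252: (3,3) in TLB -> HIT
vaddr=244: (3,3) in TLB -> HIT
vaddr=241: (3,3) in TLB -> HIT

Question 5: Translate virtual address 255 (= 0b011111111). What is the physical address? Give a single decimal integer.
vaddr = 255 = 0b011111111
Split: l1_idx=3, l2_idx=3, offset=15
L1[3] = 0
L2[0][3] = 86
paddr = 86 * 16 + 15 = 1391

Answer: 1391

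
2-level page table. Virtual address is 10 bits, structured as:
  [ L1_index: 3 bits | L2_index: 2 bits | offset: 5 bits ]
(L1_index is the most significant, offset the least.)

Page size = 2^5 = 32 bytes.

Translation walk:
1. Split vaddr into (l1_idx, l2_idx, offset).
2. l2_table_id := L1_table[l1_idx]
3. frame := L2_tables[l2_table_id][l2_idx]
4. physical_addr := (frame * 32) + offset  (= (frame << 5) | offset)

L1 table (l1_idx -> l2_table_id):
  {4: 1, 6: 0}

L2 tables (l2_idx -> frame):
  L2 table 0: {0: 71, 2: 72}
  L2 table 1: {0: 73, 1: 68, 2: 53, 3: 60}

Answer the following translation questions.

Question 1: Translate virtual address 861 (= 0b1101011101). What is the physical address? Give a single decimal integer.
vaddr = 861 = 0b1101011101
Split: l1_idx=6, l2_idx=2, offset=29
L1[6] = 0
L2[0][2] = 72
paddr = 72 * 32 + 29 = 2333

Answer: 2333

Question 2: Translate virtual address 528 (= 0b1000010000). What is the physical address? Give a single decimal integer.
Answer: 2352

Derivation:
vaddr = 528 = 0b1000010000
Split: l1_idx=4, l2_idx=0, offset=16
L1[4] = 1
L2[1][0] = 73
paddr = 73 * 32 + 16 = 2352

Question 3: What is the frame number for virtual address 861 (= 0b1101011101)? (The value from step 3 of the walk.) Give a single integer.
Answer: 72

Derivation:
vaddr = 861: l1_idx=6, l2_idx=2
L1[6] = 0; L2[0][2] = 72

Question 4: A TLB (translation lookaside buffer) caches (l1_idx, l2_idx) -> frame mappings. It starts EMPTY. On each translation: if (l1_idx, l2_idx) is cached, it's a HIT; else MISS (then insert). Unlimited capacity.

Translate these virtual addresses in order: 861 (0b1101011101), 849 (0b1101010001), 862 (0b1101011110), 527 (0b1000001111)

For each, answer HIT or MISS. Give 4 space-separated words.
vaddr=861: (6,2) not in TLB -> MISS, insert
vaddr=849: (6,2) in TLB -> HIT
vaddr=862: (6,2) in TLB -> HIT
vaddr=527: (4,0) not in TLB -> MISS, insert

Answer: MISS HIT HIT MISS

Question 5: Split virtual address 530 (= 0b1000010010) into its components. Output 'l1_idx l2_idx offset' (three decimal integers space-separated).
Answer: 4 0 18

Derivation:
vaddr = 530 = 0b1000010010
  top 3 bits -> l1_idx = 4
  next 2 bits -> l2_idx = 0
  bottom 5 bits -> offset = 18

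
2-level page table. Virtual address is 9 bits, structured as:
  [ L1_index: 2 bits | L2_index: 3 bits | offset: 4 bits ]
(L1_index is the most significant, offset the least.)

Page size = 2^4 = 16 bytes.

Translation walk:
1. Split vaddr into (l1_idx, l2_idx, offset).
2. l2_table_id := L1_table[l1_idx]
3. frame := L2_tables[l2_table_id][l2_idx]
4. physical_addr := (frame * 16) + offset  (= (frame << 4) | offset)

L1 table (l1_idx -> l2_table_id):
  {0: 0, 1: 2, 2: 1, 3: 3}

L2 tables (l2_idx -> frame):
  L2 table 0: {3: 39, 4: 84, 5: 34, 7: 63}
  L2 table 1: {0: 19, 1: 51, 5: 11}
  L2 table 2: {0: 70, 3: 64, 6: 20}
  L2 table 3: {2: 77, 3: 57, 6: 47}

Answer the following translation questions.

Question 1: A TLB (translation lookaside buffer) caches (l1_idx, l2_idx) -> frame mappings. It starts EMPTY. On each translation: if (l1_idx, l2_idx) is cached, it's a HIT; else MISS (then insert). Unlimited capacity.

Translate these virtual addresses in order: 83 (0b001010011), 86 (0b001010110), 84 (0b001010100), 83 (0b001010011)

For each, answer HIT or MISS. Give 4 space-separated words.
vaddr=83: (0,5) not in TLB -> MISS, insert
vaddr=86: (0,5) in TLB -> HIT
vaddr=84: (0,5) in TLB -> HIT
vaddr=83: (0,5) in TLB -> HIT

Answer: MISS HIT HIT HIT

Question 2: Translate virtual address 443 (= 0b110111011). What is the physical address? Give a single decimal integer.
vaddr = 443 = 0b110111011
Split: l1_idx=3, l2_idx=3, offset=11
L1[3] = 3
L2[3][3] = 57
paddr = 57 * 16 + 11 = 923

Answer: 923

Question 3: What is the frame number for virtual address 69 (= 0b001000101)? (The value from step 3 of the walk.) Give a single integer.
Answer: 84

Derivation:
vaddr = 69: l1_idx=0, l2_idx=4
L1[0] = 0; L2[0][4] = 84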